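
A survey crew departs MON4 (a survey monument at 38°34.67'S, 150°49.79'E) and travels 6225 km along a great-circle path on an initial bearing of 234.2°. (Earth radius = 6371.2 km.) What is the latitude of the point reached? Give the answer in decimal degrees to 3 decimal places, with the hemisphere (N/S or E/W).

MON4: φ = -38.57783°, λ = +150.82983°
δ = d/R = 6225/6371.2 = 0.977053 rad
φ₂ = arcsin(sin φ₁ cos δ + cos φ₁ sin δ cos θ)
   = arcsin(-0.62358·0.55947 + 0.78176·0.82885·-0.58496) = -46.71091°
λ₂ = λ₁ + atan2(sin θ sin δ cos φ₁, cos δ − sin φ₁ sin φ₂) = 72.18751°

46.711°S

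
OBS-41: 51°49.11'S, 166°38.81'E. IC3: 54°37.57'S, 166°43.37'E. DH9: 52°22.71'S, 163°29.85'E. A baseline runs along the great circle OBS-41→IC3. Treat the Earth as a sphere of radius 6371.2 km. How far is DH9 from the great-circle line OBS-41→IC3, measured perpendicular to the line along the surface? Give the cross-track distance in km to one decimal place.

214.7 km

OBS-41: φ = -51.81850°, λ = +166.64683°
IC3: φ = -54.62617°, λ = +166.72283°
DH9: φ = -52.37850°, λ = +163.49750°
δ₁₃ = central angle OBS-41→DH9 = 0.035149 rad  (haversine)
θ₁₃ = bearing OBS-41→DH9 = 252.618°,  θ₁₂ = bearing OBS-41→IC3 = 179.102°
dₓₜ = R·arcsin(sin δ₁₃ · sin(θ₁₃ − θ₁₂)) = 6371.2·arcsin(0.03514·sin(73.516°)) = 214.733 km
|dₓₜ| = 214.733 km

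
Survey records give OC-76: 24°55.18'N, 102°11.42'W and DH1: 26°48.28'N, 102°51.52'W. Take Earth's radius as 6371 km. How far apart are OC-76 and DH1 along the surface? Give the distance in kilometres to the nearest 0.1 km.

220.0 km

OC-76: φ = +24.91967°, λ = -102.19033°
DH1: φ = +26.80467°, λ = -102.85867°
Δφ = 1.8850°,  Δλ = -0.6683°
a = sin²(Δφ/2) + cos φ₁ cos φ₂ sin²(Δλ/2) = 0.000298
c = 2·arcsin(√a) = 0.034533 rad = 1.9786°
d = R·c = 6371 × 0.034533 = 220.0 km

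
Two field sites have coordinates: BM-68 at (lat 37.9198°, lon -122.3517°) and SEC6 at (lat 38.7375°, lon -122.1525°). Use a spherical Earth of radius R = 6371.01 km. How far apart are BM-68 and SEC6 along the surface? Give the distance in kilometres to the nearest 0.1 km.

Δφ = 0.8177°,  Δλ = 0.1992°
a = sin²(Δφ/2) + cos φ₁ cos φ₂ sin²(Δλ/2) = 0.000053
c = 2·arcsin(√a) = 0.014530 rad = 0.8325°
d = R·c = 6371.01 × 0.014530 = 92.6 km

92.6 km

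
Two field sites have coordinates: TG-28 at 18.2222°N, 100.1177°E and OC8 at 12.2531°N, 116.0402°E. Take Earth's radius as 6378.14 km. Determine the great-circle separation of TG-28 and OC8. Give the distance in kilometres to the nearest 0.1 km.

Δφ = -5.9691°,  Δλ = 15.9225°
a = sin²(Δφ/2) + cos φ₁ cos φ₂ sin²(Δλ/2) = 0.020517
c = 2·arcsin(√a) = 0.287464 rad = 16.4705°
d = R·c = 6378.14 × 0.287464 = 1833.5 km

1833.5 km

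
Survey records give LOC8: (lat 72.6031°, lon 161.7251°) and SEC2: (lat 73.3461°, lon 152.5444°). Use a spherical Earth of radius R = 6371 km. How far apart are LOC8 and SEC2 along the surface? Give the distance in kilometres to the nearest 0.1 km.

Δφ = 0.7430°,  Δλ = -9.1807°
a = sin²(Δφ/2) + cos φ₁ cos φ₂ sin²(Δλ/2) = 0.000591
c = 2·arcsin(√a) = 0.048620 rad = 2.7857°
d = R·c = 6371 × 0.048620 = 309.8 km

309.8 km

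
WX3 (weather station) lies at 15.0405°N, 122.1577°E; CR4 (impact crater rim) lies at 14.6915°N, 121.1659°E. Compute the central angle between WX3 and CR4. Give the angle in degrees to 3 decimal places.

1.020°

Δφ = -0.3490°,  Δλ = -0.9918°
a = sin²(Δφ/2) + cos φ₁ cos φ₂ sin²(Δλ/2) = 0.000079
c = 2·arcsin(√a) = 0.017805 rad = 1.0202°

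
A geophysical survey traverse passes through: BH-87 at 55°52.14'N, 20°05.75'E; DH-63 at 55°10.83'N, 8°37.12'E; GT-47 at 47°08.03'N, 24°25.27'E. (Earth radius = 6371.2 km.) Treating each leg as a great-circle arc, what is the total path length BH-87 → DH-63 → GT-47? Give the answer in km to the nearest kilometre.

2140 km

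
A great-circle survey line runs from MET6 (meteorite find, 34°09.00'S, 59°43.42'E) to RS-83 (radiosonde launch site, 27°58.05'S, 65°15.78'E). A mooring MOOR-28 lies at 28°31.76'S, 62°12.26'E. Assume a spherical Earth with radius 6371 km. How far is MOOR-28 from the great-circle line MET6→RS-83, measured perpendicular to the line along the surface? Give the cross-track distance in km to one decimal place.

202.3 km

MET6: φ = -34.15000°, λ = +59.72367°
RS-83: φ = -27.96750°, λ = +65.26300°
MOOR-28: φ = -28.52933°, λ = +62.20433°
δ₁₃ = central angle MET6→MOOR-28 = 0.104826 rad  (haversine)
θ₁₃ = bearing MET6→MOOR-28 = 21.311°,  θ₁₂ = bearing MET6→RS-83 = 38.974°
dₓₜ = R·arcsin(sin δ₁₃ · sin(θ₁₃ − θ₁₂)) = 6371·arcsin(0.10463·sin(-17.663°)) = -202.302 km
|dₓₜ| = 202.302 km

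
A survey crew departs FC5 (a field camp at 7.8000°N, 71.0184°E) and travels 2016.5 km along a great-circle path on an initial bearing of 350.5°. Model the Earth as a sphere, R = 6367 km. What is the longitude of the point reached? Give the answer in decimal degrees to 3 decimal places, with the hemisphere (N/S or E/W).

67.749°E

δ = d/R = 2016.5/6367 = 0.316711 rad
φ₂ = arcsin(sin φ₁ cos δ + cos φ₁ sin δ cos θ)
   = arcsin(0.13572·0.95026 + 0.99075·0.31144·0.98629) = 25.67688°
λ₂ = λ₁ + atan2(sin θ sin δ cos φ₁, cos δ − sin φ₁ sin φ₂) = 67.74876°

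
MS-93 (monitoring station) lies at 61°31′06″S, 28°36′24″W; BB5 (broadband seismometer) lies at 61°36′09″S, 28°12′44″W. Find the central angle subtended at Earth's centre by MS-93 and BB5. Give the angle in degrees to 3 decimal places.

MS-93: φ = -61.51833°, λ = -28.60667°
BB5: φ = -61.60250°, λ = -28.21222°
Δφ = -0.0842°,  Δλ = 0.3944°
a = sin²(Δφ/2) + cos φ₁ cos φ₂ sin²(Δλ/2) = 0.000003
c = 2·arcsin(√a) = 0.003593 rad = 0.2058°

0.206°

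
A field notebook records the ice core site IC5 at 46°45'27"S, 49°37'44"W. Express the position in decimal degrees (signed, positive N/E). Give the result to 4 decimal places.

-46.7575°, -49.6289°

lat: 46.7575° S → -46.7575°
lon: 49.6289° W → -49.6289°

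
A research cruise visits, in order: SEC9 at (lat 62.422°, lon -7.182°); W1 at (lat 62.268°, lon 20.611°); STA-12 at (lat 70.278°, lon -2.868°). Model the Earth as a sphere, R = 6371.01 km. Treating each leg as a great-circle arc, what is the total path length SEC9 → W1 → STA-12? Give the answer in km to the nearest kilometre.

SEC9→W1: c = 0.223427 rad, d = 1423.45 km
W1→STA-12: c = 0.213749 rad, d = 1361.80 km
Total = 1423.45 + 1361.80 = 2785.25 km

2785 km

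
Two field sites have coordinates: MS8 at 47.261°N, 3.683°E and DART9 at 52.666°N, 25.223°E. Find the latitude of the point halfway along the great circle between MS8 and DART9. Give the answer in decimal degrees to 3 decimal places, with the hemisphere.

50.463°N

Bx = cos φ₂ cos Δλ = 0.564106,  By = cos φ₂ sin Δλ = 0.222662
φₘ = atan2(sin φ₁ + sin φ₂, √((cos φ₁ + Bx)² + By²)) = 50.46260°
λₘ = λ₁ + atan2(By, cos φ₁ + Bx) = 13.84072°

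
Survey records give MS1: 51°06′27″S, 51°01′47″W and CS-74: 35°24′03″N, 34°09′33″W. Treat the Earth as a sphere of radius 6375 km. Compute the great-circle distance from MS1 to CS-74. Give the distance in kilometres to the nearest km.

MS1: φ = -51.10750°, λ = -51.02972°
CS-74: φ = +35.40083°, λ = -34.15917°
Δφ = 86.5083°,  Δλ = 16.8706°
a = sin²(Δφ/2) + cos φ₁ cos φ₂ sin²(Δλ/2) = 0.480561
c = 2·arcsin(√a) = 1.531909 rad = 87.7719°
d = R·c = 6375 × 1.531909 = 9765.9 km

9766 km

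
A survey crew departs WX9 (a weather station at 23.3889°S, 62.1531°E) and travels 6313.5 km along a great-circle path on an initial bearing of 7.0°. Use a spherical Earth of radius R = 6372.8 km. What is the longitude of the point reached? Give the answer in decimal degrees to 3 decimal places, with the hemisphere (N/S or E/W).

69.133°E

δ = d/R = 6313.5/6372.8 = 0.990695 rad
φ₂ = arcsin(sin φ₁ cos δ + cos φ₁ sin δ cos θ)
   = arcsin(-0.39697·0.54811 + 0.91783·0.83641·0.99255) = 32.98202°
λ₂ = λ₁ + atan2(sin θ sin δ cos φ₁, cos δ − sin φ₁ sin φ₂) = 69.13268°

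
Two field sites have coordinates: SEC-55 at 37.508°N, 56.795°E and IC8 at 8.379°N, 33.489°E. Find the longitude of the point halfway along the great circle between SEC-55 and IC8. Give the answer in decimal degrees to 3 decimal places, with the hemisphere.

Bx = cos φ₂ cos Δλ = 0.908602,  By = cos φ₂ sin Δλ = -0.391419
φₘ = atan2(sin φ₁ + sin φ₂, √((cos φ₁ + Bx)² + By²)) = 23.36960°
λₘ = λ₁ + atan2(By, cos φ₁ + Bx) = 43.84261°

43.843°E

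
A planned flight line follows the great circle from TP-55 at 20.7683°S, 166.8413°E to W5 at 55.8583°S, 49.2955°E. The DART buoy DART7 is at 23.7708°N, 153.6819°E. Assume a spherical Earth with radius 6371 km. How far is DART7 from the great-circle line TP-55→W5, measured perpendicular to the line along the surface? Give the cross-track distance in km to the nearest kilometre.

3528 km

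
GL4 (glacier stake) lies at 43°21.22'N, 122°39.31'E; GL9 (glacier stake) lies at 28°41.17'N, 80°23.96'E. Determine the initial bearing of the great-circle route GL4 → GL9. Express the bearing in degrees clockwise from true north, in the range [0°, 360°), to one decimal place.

260.7°

GL4: φ = +43.35367°, λ = +122.65517°
GL9: φ = +28.68617°, λ = +80.39933°
Δλ = -42.2558°
y = sin Δλ · cos φ₂ = -0.589908
x = cos φ₁ sin φ₂ − sin φ₁ cos φ₂ cos Δλ = -0.096717
θ = atan2(y, x) = -99.3110° → 260.6890° (mod 360°)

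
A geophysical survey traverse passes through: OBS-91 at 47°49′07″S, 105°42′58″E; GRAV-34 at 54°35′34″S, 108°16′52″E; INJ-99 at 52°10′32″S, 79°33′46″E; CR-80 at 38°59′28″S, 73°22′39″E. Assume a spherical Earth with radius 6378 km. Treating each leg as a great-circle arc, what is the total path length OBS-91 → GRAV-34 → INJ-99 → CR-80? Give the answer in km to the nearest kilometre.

4230 km

OBS-91: φ = -47.81861°, λ = +105.71611°
GRAV-34: φ = -54.59278°, λ = +108.28111°
INJ-99: φ = -52.17556°, λ = +79.56278°
CR-80: φ = -38.99111°, λ = +73.37750°
OBS-91→GRAV-34: c = 0.121491 rad, d = 774.87 km
GRAV-34→INJ-99: c = 0.299768 rad, d = 1911.92 km
INJ-99→CR-80: c = 0.241977 rad, d = 1543.33 km
Total = 774.87 + 1911.92 + 1543.33 = 4230.12 km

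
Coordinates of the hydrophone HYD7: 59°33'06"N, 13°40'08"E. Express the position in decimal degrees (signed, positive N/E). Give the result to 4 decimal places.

+59.5517°, +13.6689°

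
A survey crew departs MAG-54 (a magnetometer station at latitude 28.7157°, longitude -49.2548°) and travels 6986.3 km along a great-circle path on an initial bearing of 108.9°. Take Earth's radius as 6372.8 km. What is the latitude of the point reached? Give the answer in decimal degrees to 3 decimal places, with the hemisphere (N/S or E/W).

δ = d/R = 6986.3/6372.8 = 1.096269 rad
φ₂ = arcsin(sin φ₁ cos δ + cos φ₁ sin δ cos θ)
   = arcsin(0.48046·0.45692 + 0.87701·0.88951·-0.32392) = -1.90022°
λ₂ = λ₁ + atan2(sin θ sin δ cos φ₁, cos δ − sin φ₁ sin φ₂) = 8.09862°

1.900°S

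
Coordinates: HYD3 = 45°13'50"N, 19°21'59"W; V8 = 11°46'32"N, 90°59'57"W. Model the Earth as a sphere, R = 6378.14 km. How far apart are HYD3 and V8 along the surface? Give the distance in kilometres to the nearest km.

7655 km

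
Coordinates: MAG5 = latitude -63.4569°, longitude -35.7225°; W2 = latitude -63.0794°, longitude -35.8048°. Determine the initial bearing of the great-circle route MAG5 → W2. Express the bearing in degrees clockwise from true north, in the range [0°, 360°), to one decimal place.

354.4°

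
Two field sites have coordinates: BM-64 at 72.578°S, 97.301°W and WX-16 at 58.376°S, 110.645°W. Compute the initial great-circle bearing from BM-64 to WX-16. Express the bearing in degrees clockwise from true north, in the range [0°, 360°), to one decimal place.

332.4°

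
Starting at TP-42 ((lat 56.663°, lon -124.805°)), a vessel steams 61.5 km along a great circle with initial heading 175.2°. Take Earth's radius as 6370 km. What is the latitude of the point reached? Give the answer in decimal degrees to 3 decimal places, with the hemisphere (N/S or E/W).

δ = d/R = 61.5/6370 = 0.009655 rad
φ₂ = arcsin(sin φ₁ cos δ + cos φ₁ sin δ cos θ)
   = arcsin(0.83545·0.99995 + 0.54956·0.00965·-0.99649) = 56.11174°
λ₂ = λ₁ + atan2(sin θ sin δ cos φ₁, cos δ − sin φ₁ sin φ₂) = -124.72198°

56.112°N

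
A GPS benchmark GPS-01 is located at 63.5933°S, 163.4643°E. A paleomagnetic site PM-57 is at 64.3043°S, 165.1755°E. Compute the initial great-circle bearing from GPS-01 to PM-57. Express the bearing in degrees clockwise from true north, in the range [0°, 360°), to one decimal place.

Δλ = 1.7112°
y = sin Δλ · cos φ₂ = 0.012948
x = cos φ₁ sin φ₂ − sin φ₁ cos φ₂ cos Δλ = -0.012582
θ = atan2(y, x) = 134.1796° → 134.1796° (mod 360°)

134.2°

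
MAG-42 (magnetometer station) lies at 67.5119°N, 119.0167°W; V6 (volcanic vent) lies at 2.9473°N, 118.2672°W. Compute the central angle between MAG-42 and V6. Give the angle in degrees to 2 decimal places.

64.57°

Δφ = -64.5646°,  Δλ = 0.7495°
a = sin²(Δφ/2) + cos φ₁ cos φ₂ sin²(Δλ/2) = 0.285270
c = 2·arcsin(√a) = 1.126901 rad = 64.5667°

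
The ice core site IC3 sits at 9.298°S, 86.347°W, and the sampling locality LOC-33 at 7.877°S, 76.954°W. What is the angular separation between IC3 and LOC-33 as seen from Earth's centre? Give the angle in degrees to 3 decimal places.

Δφ = 1.4210°,  Δλ = 9.3930°
a = sin²(Δφ/2) + cos φ₁ cos φ₂ sin²(Δλ/2) = 0.006707
c = 2·arcsin(√a) = 0.163979 rad = 9.3953°

9.395°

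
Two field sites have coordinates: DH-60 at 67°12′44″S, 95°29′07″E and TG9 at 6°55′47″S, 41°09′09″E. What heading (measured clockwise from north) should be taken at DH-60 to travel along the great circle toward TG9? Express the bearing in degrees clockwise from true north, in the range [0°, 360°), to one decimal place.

301.1°

DH-60: φ = -67.21222°, λ = +95.48528°
TG9: φ = -6.92972°, λ = +41.15250°
Δλ = -54.3328°
y = sin Δλ · cos φ₂ = -0.806482
x = cos φ₁ sin φ₂ − sin φ₁ cos φ₂ cos Δλ = 0.486907
θ = atan2(y, x) = -58.8789° → 301.1211° (mod 360°)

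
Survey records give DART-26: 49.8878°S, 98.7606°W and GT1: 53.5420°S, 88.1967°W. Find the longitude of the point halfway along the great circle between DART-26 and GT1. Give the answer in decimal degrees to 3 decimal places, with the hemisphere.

93.693°W

Bx = cos φ₂ cos Δλ = 0.584162,  By = cos φ₂ sin Δλ = 0.108942
φₘ = atan2(sin φ₁ + sin φ₂, √((cos φ₁ + Bx)² + By²)) = -51.83322°
λₘ = λ₁ + atan2(By, cos φ₁ + Bx) = -93.69272°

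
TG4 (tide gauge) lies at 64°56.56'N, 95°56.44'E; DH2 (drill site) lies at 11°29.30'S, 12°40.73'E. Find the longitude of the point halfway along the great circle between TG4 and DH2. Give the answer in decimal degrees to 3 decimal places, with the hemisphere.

34.898°E

TG4: φ = +64.94267°, λ = +95.94067°
DH2: φ = -11.48833°, λ = +12.67883°
Bx = cos φ₂ cos Δλ = 0.114982,  By = cos φ₂ sin Δλ = -0.973196
φₘ = atan2(sin φ₁ + sin φ₂, √((cos φ₁ + Bx)² + By²)) = 32.43159°
λₘ = λ₁ + atan2(By, cos φ₁ + Bx) = 34.89809°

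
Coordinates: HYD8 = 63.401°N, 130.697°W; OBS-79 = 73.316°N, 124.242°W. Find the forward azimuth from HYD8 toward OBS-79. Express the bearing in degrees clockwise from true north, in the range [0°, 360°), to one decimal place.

Δλ = 6.4550°
y = sin Δλ · cos φ₂ = 0.032276
x = cos φ₁ sin φ₂ − sin φ₁ cos φ₂ cos Δλ = 0.173814
θ = atan2(y, x) = 10.5195° → 10.5195° (mod 360°)

10.5°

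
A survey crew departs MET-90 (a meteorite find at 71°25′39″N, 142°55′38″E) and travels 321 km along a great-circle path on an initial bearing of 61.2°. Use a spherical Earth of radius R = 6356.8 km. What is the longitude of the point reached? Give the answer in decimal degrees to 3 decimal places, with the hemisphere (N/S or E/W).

151.453°E

MET-90: φ = +71.42750°, λ = +142.92722°
δ = d/R = 321/6356.8 = 0.050497 rad
φ₂ = arcsin(sin φ₁ cos δ + cos φ₁ sin δ cos θ)
   = arcsin(0.94792·0.99873 + 0.31850·0.05048·0.48175) = 72.64177°
λ₂ = λ₁ + atan2(sin θ sin δ cos φ₁, cos δ − sin φ₁ sin φ₂) = 151.45323°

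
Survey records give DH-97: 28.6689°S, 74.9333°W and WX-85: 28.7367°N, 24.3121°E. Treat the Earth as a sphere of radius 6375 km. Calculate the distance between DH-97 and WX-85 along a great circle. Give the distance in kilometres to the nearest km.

12322 km

Δφ = 57.4056°,  Δλ = 99.2454°
a = sin²(Δφ/2) + cos φ₁ cos φ₂ sin²(Δλ/2) = 0.677130
c = 2·arcsin(√a) = 1.932920 rad = 110.7481°
d = R·c = 6375 × 1.932920 = 12322.4 km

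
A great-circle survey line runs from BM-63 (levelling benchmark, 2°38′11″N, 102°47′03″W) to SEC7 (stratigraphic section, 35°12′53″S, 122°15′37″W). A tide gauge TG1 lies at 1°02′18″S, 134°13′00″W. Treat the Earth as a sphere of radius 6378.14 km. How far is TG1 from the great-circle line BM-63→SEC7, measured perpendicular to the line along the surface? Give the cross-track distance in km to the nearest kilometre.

2998 km

BM-63: φ = +2.63639°, λ = -102.78417°
SEC7: φ = -35.21472°, λ = -122.26028°
TG1: φ = -1.03833°, λ = -134.21667°
δ₁₃ = central angle BM-63→TG1 = 0.552189 rad  (haversine)
θ₁₃ = bearing BM-63→TG1 = 263.724°,  θ₁₂ = bearing BM-63→SEC7 = 204.012°
dₓₜ = R·arcsin(sin δ₁₃ · sin(θ₁₃ − θ₁₂)) = 6378.14·arcsin(0.52455·sin(59.712°)) = 2998.177 km
|dₓₜ| = 2998.177 km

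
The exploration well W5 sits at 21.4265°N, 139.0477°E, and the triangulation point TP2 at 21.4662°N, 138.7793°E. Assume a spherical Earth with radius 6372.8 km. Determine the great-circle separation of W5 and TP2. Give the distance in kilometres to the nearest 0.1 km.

Δφ = 0.0397°,  Δλ = -0.2684°
a = sin²(Δφ/2) + cos φ₁ cos φ₂ sin²(Δλ/2) = 0.000005
c = 2·arcsin(√a) = 0.004415 rad = 0.2530°
d = R·c = 6372.8 × 0.004415 = 28.1 km

28.1 km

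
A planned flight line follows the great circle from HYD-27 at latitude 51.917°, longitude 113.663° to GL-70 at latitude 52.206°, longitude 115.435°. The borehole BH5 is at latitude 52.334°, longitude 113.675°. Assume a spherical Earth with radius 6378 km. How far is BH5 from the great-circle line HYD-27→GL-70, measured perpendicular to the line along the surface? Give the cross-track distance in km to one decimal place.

δ₁₃ = central angle HYD-27→BH5 = 0.007279 rad  (haversine)
θ₁₃ = bearing HYD-27→BH5 = 1.007°,  θ₁₂ = bearing HYD-27→GL-70 = 74.446°
dₓₜ = R·arcsin(sin δ₁₃ · sin(θ₁₃ − θ₁₂)) = 6378·arcsin(0.00728·sin(-73.438°)) = -44.500 km
|dₓₜ| = 44.500 km

44.5 km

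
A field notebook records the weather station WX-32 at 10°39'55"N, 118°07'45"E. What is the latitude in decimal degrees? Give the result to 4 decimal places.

10.6653°N

10° + 39′/60 + 55″/3600 = 10 + 0.65000 + 0.01528 = 10.6653°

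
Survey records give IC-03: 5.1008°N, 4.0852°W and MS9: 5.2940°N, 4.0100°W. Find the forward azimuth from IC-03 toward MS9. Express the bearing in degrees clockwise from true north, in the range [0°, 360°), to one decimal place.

Δλ = 0.0752°
y = sin Δλ · cos φ₂ = 0.001307
x = cos φ₁ sin φ₂ − sin φ₁ cos φ₂ cos Δλ = 0.003372
θ = atan2(y, x) = 21.1846° → 21.1846° (mod 360°)

21.2°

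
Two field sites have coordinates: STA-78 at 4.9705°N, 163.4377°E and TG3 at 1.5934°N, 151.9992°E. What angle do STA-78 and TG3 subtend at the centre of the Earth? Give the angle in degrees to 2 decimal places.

11.91°

Δφ = -3.3771°,  Δλ = -11.4385°
a = sin²(Δφ/2) + cos φ₁ cos φ₂ sin²(Δλ/2) = 0.010758
c = 2·arcsin(√a) = 0.207816 rad = 11.9070°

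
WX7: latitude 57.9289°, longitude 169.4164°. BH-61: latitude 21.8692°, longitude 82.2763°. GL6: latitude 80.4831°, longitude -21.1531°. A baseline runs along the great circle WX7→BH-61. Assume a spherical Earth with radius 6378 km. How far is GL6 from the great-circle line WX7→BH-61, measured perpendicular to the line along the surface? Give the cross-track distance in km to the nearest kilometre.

δ₁₃ = central angle WX7→GL6 = 0.723601 rad  (haversine)
θ₁₃ = bearing WX7→GL6 = 2.625°,  θ₁₂ = bearing WX7→BH-61 = 279.707°
dₓₜ = R·arcsin(sin δ₁₃ · sin(θ₁₃ − θ₁₂)) = 6378·arcsin(0.66209·sin(-277.081°)) = 4572.274 km
|dₓₜ| = 4572.274 km

4572 km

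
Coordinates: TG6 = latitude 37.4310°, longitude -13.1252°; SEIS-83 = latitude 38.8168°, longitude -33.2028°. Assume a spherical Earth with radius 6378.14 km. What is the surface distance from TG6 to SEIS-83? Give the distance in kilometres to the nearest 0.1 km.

Δφ = 1.3858°,  Δλ = -20.0776°
a = sin²(Δφ/2) + cos φ₁ cos φ₂ sin²(Δλ/2) = 0.018946
c = 2·arcsin(√a) = 0.276168 rad = 15.8233°
d = R·c = 6378.14 × 0.276168 = 1761.4 km

1761.4 km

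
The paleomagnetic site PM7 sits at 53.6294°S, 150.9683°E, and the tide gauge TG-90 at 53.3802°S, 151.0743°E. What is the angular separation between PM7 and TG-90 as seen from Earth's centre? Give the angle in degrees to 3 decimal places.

0.257°

Δφ = 0.2492°,  Δλ = 0.1060°
a = sin²(Δφ/2) + cos φ₁ cos φ₂ sin²(Δλ/2) = 0.000005
c = 2·arcsin(√a) = 0.004486 rad = 0.2571°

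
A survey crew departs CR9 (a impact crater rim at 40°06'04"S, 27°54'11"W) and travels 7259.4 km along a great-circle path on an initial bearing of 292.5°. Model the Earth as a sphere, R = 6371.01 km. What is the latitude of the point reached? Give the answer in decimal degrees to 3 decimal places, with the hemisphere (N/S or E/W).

0.195°S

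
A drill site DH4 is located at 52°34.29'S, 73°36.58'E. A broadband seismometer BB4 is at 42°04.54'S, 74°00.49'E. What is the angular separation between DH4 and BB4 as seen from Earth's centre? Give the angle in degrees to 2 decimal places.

DH4: φ = -52.57150°, λ = +73.60967°
BB4: φ = -42.07567°, λ = +74.00817°
Δφ = 10.4958°,  Δλ = 0.3985°
a = sin²(Δφ/2) + cos φ₁ cos φ₂ sin²(Δλ/2) = 0.008371
c = 2·arcsin(√a) = 0.183247 rad = 10.4993°

10.50°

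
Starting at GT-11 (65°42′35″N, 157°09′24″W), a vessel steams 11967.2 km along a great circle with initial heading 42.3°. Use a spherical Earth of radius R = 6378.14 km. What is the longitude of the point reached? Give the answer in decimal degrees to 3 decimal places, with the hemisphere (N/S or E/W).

17.093°W

GT-11: φ = +65.70972°, λ = -157.15667°
δ = d/R = 11967.2/6378.14 = 1.876284 rad
φ₂ = arcsin(sin φ₁ cos δ + cos φ₁ sin δ cos θ)
   = arcsin(0.91147·-0.30076 + 0.41136·0.95370·0.73963) = 0.91876°
λ₂ = λ₁ + atan2(sin θ sin δ cos φ₁, cos δ − sin φ₁ sin φ₂) = -17.09292°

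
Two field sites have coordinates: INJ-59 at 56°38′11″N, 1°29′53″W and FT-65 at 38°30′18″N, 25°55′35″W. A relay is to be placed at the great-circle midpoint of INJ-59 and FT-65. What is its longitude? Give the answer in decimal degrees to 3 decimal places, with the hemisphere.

15.876°W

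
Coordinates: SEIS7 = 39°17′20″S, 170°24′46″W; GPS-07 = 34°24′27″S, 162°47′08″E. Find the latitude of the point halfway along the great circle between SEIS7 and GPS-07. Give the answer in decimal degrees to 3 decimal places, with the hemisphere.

37.609°S

SEIS7: φ = -39.28889°, λ = -170.41278°
GPS-07: φ = -34.40750°, λ = +162.78556°
Bx = cos φ₂ cos Δλ = 0.736408,  By = cos φ₂ sin Δλ = -0.372013
φₘ = atan2(sin φ₁ + sin φ₂, √((cos φ₁ + Bx)² + By²)) = -37.60928°
λₘ = λ₁ + atan2(By, cos φ₁ + Bx) = 175.75036°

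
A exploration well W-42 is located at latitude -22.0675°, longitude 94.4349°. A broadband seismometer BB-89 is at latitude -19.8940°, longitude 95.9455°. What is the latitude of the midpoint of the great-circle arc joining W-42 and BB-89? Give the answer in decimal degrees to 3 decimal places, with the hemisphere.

20.982°S

Bx = cos φ₂ cos Δλ = 0.939997,  By = cos φ₂ sin Δλ = 0.024789
φₘ = atan2(sin φ₁ + sin φ₂, √((cos φ₁ + Bx)² + By²)) = -20.98241°
λₘ = λ₁ + atan2(By, cos φ₁ + Bx) = 95.19569°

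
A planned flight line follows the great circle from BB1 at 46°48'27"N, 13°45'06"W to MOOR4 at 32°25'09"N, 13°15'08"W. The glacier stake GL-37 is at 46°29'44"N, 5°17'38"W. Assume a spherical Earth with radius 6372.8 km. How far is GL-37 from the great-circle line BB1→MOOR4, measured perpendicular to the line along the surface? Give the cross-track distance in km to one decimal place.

BB1: φ = +46.80750°, λ = -13.75167°
MOOR4: φ = +32.41917°, λ = -13.25222°
GL-37: φ = +46.49556°, λ = -5.29389°
δ₁₃ = central angle BB1→GL-37 = 0.101426 rad  (haversine)
θ₁₃ = bearing BB1→GL-37 = 89.992°,  θ₁₂ = bearing BB1→MOOR4 = 178.304°
dₓₜ = R·arcsin(sin δ₁₃ · sin(θ₁₃ − θ₁₂)) = 6372.8·arcsin(0.10125·sin(-88.312°)) = -646.084 km
|dₓₜ| = 646.084 km

646.1 km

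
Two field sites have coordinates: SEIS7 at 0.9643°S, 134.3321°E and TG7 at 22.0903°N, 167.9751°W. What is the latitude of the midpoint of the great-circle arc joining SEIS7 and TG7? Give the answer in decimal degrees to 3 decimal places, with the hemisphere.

12.016°N

Bx = cos φ₂ cos Δλ = 0.495225,  By = cos φ₂ sin Δλ = 0.783151
φₘ = atan2(sin φ₁ + sin φ₂, √((cos φ₁ + Bx)² + By²)) = 12.01589°
λₘ = λ₁ + atan2(By, cos φ₁ + Bx) = 161.97843°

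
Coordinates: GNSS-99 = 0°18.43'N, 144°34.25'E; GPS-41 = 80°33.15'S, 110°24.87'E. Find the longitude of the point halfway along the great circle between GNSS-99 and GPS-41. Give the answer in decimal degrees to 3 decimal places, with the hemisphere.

139.932°E

GNSS-99: φ = +0.30717°, λ = +144.57083°
GPS-41: φ = -80.55250°, λ = +110.41450°
Bx = cos φ₂ cos Δλ = 0.135830,  By = cos φ₂ sin Δλ = -0.092159
φₘ = atan2(sin φ₁ + sin φ₂, √((cos φ₁ + Bx)² + By²)) = -40.72625°
λₘ = λ₁ + atan2(By, cos φ₁ + Bx) = 139.93207°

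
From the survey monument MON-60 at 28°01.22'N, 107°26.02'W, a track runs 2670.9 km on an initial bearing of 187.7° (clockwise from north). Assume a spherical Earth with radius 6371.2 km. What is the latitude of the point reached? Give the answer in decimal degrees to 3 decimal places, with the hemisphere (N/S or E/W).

4.187°N

MON-60: φ = +28.02033°, λ = -107.43367°
δ = d/R = 2670.9/6371.2 = 0.419215 rad
φ₂ = arcsin(sin φ₁ cos δ + cos φ₁ sin δ cos θ)
   = arcsin(0.46978·0.91341 + 0.88278·0.40704·-0.99098) = 4.18722°
λ₂ = λ₁ + atan2(sin θ sin δ cos φ₁, cos δ − sin φ₁ sin φ₂) = -110.56840°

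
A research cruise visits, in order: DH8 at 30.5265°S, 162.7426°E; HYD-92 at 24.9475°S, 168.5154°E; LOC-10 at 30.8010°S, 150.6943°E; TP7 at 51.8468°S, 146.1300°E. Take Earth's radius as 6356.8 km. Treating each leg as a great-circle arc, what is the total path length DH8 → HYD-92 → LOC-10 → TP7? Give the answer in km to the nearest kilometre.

DH8→HYD-92: c = 0.131988 rad, d = 839.02 km
HYD-92→LOC-10: c = 0.292880 rad, d = 1861.78 km
LOC-10→TP7: c = 0.371976 rad, d = 2364.58 km
Total = 839.02 + 1861.78 + 2364.58 = 5065.38 km

5065 km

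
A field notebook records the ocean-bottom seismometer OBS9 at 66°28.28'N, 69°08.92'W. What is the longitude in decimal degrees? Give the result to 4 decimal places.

69° + 8.92′/60 = 69 + 0.14867 = 69.1487°

69.1487°W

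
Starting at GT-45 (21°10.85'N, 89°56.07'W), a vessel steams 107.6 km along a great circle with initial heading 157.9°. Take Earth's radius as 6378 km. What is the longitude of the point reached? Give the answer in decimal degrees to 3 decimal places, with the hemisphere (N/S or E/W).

89.547°W

GT-45: φ = +21.18083°, λ = -89.93450°
δ = d/R = 107.6/6378 = 0.016870 rad
φ₂ = arcsin(sin φ₁ cos δ + cos φ₁ sin δ cos θ)
   = arcsin(0.36131·0.99986 + 0.93244·0.01687·-0.92653) = 20.28480°
λ₂ = λ₁ + atan2(sin θ sin δ cos φ₁, cos δ − sin φ₁ sin φ₂) = -89.54681°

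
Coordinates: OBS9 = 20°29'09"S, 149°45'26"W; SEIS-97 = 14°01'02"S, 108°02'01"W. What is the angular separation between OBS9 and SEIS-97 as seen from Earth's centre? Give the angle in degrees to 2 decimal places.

40.26°

OBS9: φ = -20.48583°, λ = -149.75722°
SEIS-97: φ = -14.01722°, λ = -108.03361°
Δφ = 6.4686°,  Δλ = 41.7236°
a = sin²(Δφ/2) + cos φ₁ cos φ₂ sin²(Δλ/2) = 0.118444
c = 2·arcsin(√a) = 0.702680 rad = 40.2606°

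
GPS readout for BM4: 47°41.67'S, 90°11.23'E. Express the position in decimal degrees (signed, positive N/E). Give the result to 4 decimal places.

lat: 47.6945° S → -47.6945°
lon: 90.1872° E → +90.1872°

-47.6945°, +90.1872°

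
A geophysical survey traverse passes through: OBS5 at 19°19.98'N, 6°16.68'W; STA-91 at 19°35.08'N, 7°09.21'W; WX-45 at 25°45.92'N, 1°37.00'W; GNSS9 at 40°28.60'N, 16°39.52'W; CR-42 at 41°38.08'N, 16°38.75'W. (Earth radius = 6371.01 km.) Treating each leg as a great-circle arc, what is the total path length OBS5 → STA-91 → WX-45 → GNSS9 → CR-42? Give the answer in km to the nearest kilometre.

3263 km

OBS5: φ = +19.33300°, λ = -6.27800°
STA-91: φ = +19.58467°, λ = -7.15350°
WX-45: φ = +25.76533°, λ = -1.61667°
GNSS9: φ = +40.47667°, λ = -16.65867°
CR-42: φ = +41.63467°, λ = -16.64583°
OBS5→STA-91: c = 0.015062 rad, d = 95.96 km
STA-91→WX-45: c = 0.139909 rad, d = 891.36 km
WX-45→GNSS9: c = 0.337018 rad, d = 2147.14 km
GNSS9→CR-42: c = 0.020212 rad, d = 128.77 km
Total = 95.96 + 891.36 + 2147.14 + 128.77 = 3263.24 km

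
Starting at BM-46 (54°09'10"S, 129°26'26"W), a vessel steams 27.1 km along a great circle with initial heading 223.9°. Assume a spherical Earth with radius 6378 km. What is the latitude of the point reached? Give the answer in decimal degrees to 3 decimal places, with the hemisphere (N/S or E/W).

54.328°S

BM-46: φ = -54.15278°, λ = -129.44056°
δ = d/R = 27.1/6378 = 0.004249 rad
φ₂ = arcsin(sin φ₁ cos δ + cos φ₁ sin δ cos θ)
   = arcsin(-0.81058·0.99999 + 0.58563·0.00425·-0.72055) = -54.32785°
λ₂ = λ₁ + atan2(sin θ sin δ cos φ₁, cos δ − sin φ₁ sin φ₂) = -129.73003°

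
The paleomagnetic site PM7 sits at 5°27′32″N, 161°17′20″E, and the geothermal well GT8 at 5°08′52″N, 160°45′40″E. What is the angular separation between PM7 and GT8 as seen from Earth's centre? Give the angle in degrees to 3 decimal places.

0.611°

PM7: φ = +5.45889°, λ = +161.28889°
GT8: φ = +5.14778°, λ = +160.76111°
Δφ = -0.3111°,  Δλ = -0.5278°
a = sin²(Δφ/2) + cos φ₁ cos φ₂ sin²(Δλ/2) = 0.000028
c = 2·arcsin(√a) = 0.010659 rad = 0.6107°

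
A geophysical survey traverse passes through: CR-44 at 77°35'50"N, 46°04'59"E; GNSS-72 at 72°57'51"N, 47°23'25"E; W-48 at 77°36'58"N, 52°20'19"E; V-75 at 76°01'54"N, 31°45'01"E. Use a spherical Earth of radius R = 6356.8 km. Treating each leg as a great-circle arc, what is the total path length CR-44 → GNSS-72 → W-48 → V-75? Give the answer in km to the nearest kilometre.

CR-44: φ = +77.59722°, λ = +46.08306°
GNSS-72: φ = +72.96417°, λ = +47.39028°
W-48: φ = +77.61611°, λ = +52.33861°
V-75: φ = +76.03167°, λ = +31.75028°
CR-44→GNSS-72: c = 0.081065 rad, d = 515.31 km
GNSS-72→W-48: c = 0.084030 rad, d = 534.16 km
W-48→V-75: c = 0.085918 rad, d = 546.16 km
Total = 515.31 + 534.16 + 546.16 = 1595.63 km

1596 km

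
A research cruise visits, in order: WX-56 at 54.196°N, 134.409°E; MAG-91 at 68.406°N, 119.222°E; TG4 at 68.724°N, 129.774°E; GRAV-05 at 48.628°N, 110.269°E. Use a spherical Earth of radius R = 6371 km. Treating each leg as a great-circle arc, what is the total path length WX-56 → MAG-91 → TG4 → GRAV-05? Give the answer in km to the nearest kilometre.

4672 km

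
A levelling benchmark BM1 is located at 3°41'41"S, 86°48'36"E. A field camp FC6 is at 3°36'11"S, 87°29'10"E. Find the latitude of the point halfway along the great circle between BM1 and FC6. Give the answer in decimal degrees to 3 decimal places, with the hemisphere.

BM1: φ = -3.69472°, λ = +86.81000°
FC6: φ = -3.60306°, λ = +87.48611°
Bx = cos φ₂ cos Δλ = 0.997954,  By = cos φ₂ sin Δλ = 0.011777
φₘ = atan2(sin φ₁ + sin φ₂, √((cos φ₁ + Bx)² + By²)) = -3.64895°
λₘ = λ₁ + atan2(By, cos φ₁ + Bx) = 87.14807°

3.649°S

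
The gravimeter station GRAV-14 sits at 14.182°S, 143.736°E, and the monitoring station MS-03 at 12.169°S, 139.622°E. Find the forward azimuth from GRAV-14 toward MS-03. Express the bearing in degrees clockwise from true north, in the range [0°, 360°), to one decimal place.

296.2°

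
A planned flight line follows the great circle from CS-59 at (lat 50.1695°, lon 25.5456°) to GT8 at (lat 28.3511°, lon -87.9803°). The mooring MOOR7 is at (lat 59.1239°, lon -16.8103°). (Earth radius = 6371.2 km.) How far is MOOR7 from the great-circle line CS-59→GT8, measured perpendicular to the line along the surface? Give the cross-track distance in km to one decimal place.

δ₁₃ = central angle CS-59→MOOR7 = 0.446388 rad  (haversine)
θ₁₃ = bearing CS-59→MOOR7 = 306.786°,  θ₁₂ = bearing CS-59→GT8 = 305.423°
dₓₜ = R·arcsin(sin δ₁₃ · sin(θ₁₃ − θ₁₂)) = 6371.2·arcsin(0.43171·sin(1.362°)) = 65.388 km
|dₓₜ| = 65.388 km

65.4 km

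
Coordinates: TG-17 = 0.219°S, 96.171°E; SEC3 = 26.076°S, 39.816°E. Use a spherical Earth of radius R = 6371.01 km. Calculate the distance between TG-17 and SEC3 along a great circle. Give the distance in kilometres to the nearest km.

6677 km

Δφ = -25.8570°,  Δλ = -56.3550°
a = sin²(Δφ/2) + cos φ₁ cos φ₂ sin²(Δλ/2) = 0.250337
c = 2·arcsin(√a) = 1.047975 rad = 60.0445°
d = R·c = 6371.01 × 1.047975 = 6676.7 km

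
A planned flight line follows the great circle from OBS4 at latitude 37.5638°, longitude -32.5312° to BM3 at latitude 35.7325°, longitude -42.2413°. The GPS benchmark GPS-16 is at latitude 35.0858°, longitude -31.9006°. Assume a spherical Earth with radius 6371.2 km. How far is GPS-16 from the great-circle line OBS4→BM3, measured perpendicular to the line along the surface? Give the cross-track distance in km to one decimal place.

281.2 km

δ₁₃ = central angle OBS4→GPS-16 = 0.044149 rad  (haversine)
θ₁₃ = bearing OBS4→GPS-16 = 168.226°,  θ₁₂ = bearing OBS4→BM3 = 259.706°
dₓₜ = R·arcsin(sin δ₁₃ · sin(θ₁₃ − θ₁₂)) = 6371.2·arcsin(0.04413·sin(-91.480°)) = -281.185 km
|dₓₜ| = 281.185 km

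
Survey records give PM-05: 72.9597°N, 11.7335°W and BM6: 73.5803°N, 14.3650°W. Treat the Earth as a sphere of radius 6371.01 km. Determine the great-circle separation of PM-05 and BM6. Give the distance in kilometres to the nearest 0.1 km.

108.9 km

Δφ = 0.6206°,  Δλ = -2.6315°
a = sin²(Δφ/2) + cos φ₁ cos φ₂ sin²(Δλ/2) = 0.000073
c = 2·arcsin(√a) = 0.017089 rad = 0.9791°
d = R·c = 6371.01 × 0.017089 = 108.9 km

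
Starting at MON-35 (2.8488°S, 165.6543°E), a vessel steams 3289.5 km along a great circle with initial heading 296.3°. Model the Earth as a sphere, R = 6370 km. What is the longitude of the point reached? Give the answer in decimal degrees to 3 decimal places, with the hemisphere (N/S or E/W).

138.936°E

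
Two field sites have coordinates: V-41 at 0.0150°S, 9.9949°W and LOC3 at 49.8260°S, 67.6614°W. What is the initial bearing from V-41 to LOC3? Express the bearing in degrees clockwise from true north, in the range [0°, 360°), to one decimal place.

215.5°

Δλ = -57.6665°
y = sin Δλ · cos φ₂ = -0.545086
x = cos φ₁ sin φ₂ − sin φ₁ cos φ₂ cos Δλ = -0.763998
θ = atan2(y, x) = -144.4935° → 215.5065° (mod 360°)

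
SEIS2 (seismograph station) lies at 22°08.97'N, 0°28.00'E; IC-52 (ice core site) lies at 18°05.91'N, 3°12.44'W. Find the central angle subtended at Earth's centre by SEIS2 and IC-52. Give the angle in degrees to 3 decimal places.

5.320°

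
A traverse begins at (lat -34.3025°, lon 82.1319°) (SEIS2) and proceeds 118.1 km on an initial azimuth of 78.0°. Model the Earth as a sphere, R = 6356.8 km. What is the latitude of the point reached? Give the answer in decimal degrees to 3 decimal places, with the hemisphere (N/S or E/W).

34.075°S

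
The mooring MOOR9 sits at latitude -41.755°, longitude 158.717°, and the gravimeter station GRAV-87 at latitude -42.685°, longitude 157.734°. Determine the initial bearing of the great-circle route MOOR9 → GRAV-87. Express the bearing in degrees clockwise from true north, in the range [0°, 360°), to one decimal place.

217.7°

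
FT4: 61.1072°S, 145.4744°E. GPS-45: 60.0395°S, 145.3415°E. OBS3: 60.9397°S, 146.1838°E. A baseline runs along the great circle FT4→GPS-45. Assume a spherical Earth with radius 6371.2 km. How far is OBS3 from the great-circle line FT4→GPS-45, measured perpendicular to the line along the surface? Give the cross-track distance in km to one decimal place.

39.4 km

δ₁₃ = central angle FT4→OBS3 = 0.006673 rad  (haversine)
θ₁₃ = bearing FT4→OBS3 = 64.327°,  θ₁₂ = bearing FT4→GPS-45 = 356.443°
dₓₜ = R·arcsin(sin δ₁₃ · sin(θ₁₃ − θ₁₂)) = 6371.2·arcsin(0.00667·sin(-292.116°)) = 39.385 km
|dₓₜ| = 39.385 km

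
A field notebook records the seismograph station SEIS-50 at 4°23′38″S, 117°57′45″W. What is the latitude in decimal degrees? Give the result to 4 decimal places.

4.3939°S

4° + 23′/60 + 38″/3600 = 4 + 0.38333 + 0.01056 = 4.3939°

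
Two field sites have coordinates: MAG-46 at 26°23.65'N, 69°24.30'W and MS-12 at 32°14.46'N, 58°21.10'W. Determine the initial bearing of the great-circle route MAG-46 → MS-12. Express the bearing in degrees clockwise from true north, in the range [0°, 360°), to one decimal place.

MAG-46: φ = +26.39417°, λ = -69.40500°
MS-12: φ = +32.24100°, λ = -58.35167°
Δλ = 11.0533°
y = sin Δλ · cos φ₂ = 0.162161
x = cos φ₁ sin φ₂ − sin φ₁ cos φ₂ cos Δλ = 0.108845
θ = atan2(y, x) = 56.1300° → 56.1300° (mod 360°)

56.1°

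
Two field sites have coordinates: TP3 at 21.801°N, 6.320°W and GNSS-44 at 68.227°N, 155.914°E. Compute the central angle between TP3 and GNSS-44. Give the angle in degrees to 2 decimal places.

Δφ = 46.4260°,  Δλ = 162.2340°
a = sin²(Δφ/2) + cos φ₁ cos φ₂ sin²(Δλ/2) = 0.491544
c = 2·arcsin(√a) = 1.553883 rad = 89.0309°

89.03°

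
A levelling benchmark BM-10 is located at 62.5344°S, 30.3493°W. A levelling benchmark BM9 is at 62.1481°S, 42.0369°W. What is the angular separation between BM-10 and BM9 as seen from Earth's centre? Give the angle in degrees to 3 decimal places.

5.432°

Δφ = 0.3863°,  Δλ = -11.6876°
a = sin²(Δφ/2) + cos φ₁ cos φ₂ sin²(Δλ/2) = 0.002245
c = 2·arcsin(√a) = 0.094801 rad = 5.4317°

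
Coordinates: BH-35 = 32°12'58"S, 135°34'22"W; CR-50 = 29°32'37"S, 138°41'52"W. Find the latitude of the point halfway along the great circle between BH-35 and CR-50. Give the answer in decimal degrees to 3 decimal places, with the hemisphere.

30.889°S

BH-35: φ = -32.21611°, λ = -135.57278°
CR-50: φ = -29.54361°, λ = -138.69778°
Bx = cos φ₂ cos Δλ = 0.868687,  By = cos φ₂ sin Δλ = -0.047427
φₘ = atan2(sin φ₁ + sin φ₂, √((cos φ₁ + Bx)² + By²)) = -30.88925°
λₘ = λ₁ + atan2(By, cos φ₁ + Bx) = -137.15708°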